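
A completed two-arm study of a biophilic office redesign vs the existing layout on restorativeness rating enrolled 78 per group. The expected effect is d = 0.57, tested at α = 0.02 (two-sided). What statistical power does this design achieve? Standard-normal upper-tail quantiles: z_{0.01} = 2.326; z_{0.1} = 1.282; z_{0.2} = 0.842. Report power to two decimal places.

For two equal groups, power = Φ(d·√(n/2) − z_{α/2}).
d·√(n/2) = 0.57 × √(78/2) = 0.57 × 6.245 = 3.560.
z_β = 3.560 − 2.326 = 1.234.
Power = Φ(1.234) = 0.891.

power ≈ 0.89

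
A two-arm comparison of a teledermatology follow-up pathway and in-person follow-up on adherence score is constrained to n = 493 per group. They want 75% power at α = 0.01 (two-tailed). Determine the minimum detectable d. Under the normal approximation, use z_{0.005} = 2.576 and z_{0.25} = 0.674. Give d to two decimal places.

d_min ≈ 0.21

For two independent groups of n = 493 each: d_min = (z_{α/2} + z_β)·√(2/n).
z-sum = 2.576 + 0.674 = 3.250.
d_min = 3.250 × √(2/493) = 3.250 × 0.0637 = 0.207.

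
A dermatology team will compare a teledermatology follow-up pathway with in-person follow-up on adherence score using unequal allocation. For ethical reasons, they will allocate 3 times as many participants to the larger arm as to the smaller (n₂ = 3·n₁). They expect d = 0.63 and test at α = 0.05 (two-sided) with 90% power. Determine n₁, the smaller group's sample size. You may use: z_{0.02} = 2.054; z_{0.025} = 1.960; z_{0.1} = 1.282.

With allocation ratio k = n₂/n₁ = 3, Var(x̄₁−x̄₂) = σ²(1/n₁ + 1/(k·n₁)) = σ²·(k+1)/(k·n₁).
So n₁ = (1 + 1/k)·((z_{α/2} + z_β)/d)² = 1.333 × (3.242/0.63)².
n₁ = 1.333 × 26.48 = 35.3.
Round up: n₁ = 36, giving n₂ = 3 × 36 = 108.

n₁ = 36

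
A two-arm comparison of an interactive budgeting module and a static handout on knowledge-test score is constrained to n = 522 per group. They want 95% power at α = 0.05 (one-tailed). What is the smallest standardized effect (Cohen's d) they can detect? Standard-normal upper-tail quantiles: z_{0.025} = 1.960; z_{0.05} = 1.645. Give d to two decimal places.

For two independent groups of n = 522 each: d_min = (z_{α} + z_β)·√(2/n).
z-sum = 1.645 + 1.645 = 3.290.
d_min = 3.290 × √(2/522) = 3.290 × 0.0619 = 0.204.

d_min ≈ 0.20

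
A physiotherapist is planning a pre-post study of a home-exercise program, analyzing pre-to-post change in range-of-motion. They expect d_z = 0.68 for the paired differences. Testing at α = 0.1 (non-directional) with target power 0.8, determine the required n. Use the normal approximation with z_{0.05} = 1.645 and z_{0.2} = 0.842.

n = 14 pairs

For a paired (one-sample on differences) test: n = ((z_{α/2} + z_β) / d)².
z_{α/2} + z_β = 1.645 + 0.842 = 2.487.
n = (2.487 / 0.68)² = 3.657² = 13.38.
Round up.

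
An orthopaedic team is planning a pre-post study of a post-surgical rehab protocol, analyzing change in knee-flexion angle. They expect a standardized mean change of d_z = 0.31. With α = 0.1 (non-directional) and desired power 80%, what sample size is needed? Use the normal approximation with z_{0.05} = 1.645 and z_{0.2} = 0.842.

n = 65 pairs

For a paired (one-sample on differences) test: n = ((z_{α/2} + z_β) / d)².
z_{α/2} + z_β = 1.645 + 0.842 = 2.487.
n = (2.487 / 0.31)² = 8.023² = 64.36.
Round up.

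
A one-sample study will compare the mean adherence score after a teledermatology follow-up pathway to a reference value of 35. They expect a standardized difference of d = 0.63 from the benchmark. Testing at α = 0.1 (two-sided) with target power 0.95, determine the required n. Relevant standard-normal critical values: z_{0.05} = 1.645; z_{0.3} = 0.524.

For a one-sample test: n = ((z_{α/2} + z_β) / d)².
z_{α/2} + z_β = 1.645 + 1.645 = 3.290.
n = (3.290 / 0.63)² = 5.222² = 27.27.
Round up.

n = 28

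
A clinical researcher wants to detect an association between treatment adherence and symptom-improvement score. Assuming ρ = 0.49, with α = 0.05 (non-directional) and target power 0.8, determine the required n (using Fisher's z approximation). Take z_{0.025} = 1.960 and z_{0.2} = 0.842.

n = 31

Fisher's z: C = ½·ln((1+r)/(1−r)) = ½·ln(2.9216) = 0.5361.
n = ((z_{α/2} + z_β)/C)² + 3.
(1.960 + 0.842) / 0.5361 = 2.802 / 0.5361 = 5.227.
n = 5.227² + 3 = 27.32 + 3 = 30.3.
Round up.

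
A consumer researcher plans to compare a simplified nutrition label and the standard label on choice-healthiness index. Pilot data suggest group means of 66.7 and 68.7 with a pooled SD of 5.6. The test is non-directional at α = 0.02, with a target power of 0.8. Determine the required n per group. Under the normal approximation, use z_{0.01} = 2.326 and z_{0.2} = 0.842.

Cohen's d = |M₁ − M₂| / SD_pooled = |66.7 − 68.7| / 5.6 = 2.0 / 5.6 = 0.357.
For two independent groups with equal n: n = 2·((z_{α/2} + z_β) / d)².
z_{α/2} + z_β = 2.326 + 0.842 = 3.168.
n = 2 × (3.168 / 0.357)² = 2 × 8.874² = 2 × 78.75 = 157.5.
Round up to the next whole participant.

n = 158 per group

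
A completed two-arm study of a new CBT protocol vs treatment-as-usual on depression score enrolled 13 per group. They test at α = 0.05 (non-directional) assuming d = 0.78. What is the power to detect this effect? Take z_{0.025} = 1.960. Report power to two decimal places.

power ≈ 0.51

For two equal groups, power = Φ(d·√(n/2) − z_{α/2}).
d·√(n/2) = 0.78 × √(13/2) = 0.78 × 2.550 = 1.989.
z_β = 1.989 − 1.960 = 0.029.
Power = Φ(0.029) = 0.511.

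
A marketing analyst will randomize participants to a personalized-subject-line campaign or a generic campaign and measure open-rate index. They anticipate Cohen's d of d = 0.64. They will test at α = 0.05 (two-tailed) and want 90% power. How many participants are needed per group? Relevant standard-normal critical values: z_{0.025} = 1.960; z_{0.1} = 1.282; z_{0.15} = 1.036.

For two independent groups with equal n: n = 2·((z_{α/2} + z_β) / d)².
z_{α/2} + z_β = 1.960 + 1.282 = 3.242.
n = 2 × (3.242 / 0.64)² = 2 × 5.066² = 2 × 25.66 = 51.3.
Round up to the next whole participant.

n = 52 per group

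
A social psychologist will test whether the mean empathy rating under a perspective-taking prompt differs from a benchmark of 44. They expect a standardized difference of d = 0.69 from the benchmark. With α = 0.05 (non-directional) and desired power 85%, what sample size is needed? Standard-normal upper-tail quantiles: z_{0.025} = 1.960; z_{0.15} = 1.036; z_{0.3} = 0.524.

For a one-sample test: n = ((z_{α/2} + z_β) / d)².
z_{α/2} + z_β = 1.960 + 1.036 = 2.996.
n = (2.996 / 0.69)² = 4.342² = 18.85.
Round up.

n = 19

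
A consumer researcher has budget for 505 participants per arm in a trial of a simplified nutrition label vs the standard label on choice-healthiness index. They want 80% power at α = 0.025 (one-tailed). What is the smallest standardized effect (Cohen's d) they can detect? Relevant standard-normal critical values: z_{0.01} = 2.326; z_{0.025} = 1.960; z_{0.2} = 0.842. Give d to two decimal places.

For two independent groups of n = 505 each: d_min = (z_{α} + z_β)·√(2/n).
z-sum = 1.960 + 0.842 = 2.802.
d_min = 2.802 × √(2/505) = 2.802 × 0.0629 = 0.176.

d_min ≈ 0.18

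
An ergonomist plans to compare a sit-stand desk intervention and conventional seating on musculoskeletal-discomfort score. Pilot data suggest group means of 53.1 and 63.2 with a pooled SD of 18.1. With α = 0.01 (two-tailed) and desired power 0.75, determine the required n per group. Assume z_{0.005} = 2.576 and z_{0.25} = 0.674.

Cohen's d = |M₁ − M₂| / SD_pooled = |53.1 − 63.2| / 18.1 = 10.1 / 18.1 = 0.558.
For two independent groups with equal n: n = 2·((z_{α/2} + z_β) / d)².
z_{α/2} + z_β = 2.576 + 0.674 = 3.250.
n = 2 × (3.250 / 0.558)² = 2 × 5.824² = 2 × 33.92 = 67.8.
Round up to the next whole participant.

n = 68 per group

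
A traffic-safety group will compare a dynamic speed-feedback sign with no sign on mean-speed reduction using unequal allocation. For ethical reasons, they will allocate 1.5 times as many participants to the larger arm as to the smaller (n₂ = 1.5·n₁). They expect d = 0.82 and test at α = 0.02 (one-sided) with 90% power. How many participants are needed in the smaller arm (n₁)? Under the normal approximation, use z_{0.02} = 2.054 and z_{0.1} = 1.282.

With allocation ratio k = n₂/n₁ = 1.5, Var(x̄₁−x̄₂) = σ²(1/n₁ + 1/(k·n₁)) = σ²·(k+1)/(k·n₁).
So n₁ = (1 + 1/k)·((z_{α} + z_β)/d)² = 1.667 × (3.336/0.82)².
n₁ = 1.667 × 16.55 = 27.6.
Round up: n₁ = 28, giving n₂ = 1.5 × 28 = 42.

n₁ = 28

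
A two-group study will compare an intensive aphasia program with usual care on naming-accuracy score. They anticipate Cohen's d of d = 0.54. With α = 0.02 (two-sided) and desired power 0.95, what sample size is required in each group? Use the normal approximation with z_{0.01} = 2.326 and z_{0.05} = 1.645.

For two independent groups with equal n: n = 2·((z_{α/2} + z_β) / d)².
z_{α/2} + z_β = 2.326 + 1.645 = 3.971.
n = 2 × (3.971 / 0.54)² = 2 × 7.354² = 2 × 54.08 = 108.2.
Round up to the next whole participant.

n = 109 per group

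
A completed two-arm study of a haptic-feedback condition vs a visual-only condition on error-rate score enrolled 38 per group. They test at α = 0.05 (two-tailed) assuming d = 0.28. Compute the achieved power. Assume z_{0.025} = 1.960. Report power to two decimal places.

For two equal groups, power = Φ(d·√(n/2) − z_{α/2}).
d·√(n/2) = 0.28 × √(38/2) = 0.28 × 4.359 = 1.220.
z_β = 1.220 − 1.960 = -0.740.
Power = Φ(-0.740) = 0.230.

power ≈ 0.23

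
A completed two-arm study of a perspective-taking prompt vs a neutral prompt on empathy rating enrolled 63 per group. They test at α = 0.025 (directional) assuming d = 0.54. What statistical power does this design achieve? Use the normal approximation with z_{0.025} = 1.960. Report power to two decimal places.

For two equal groups, power = Φ(d·√(n/2) − z_{α}).
d·√(n/2) = 0.54 × √(63/2) = 0.54 × 5.612 = 3.031.
z_β = 3.031 − 1.960 = 1.071.
Power = Φ(1.071) = 0.858.

power ≈ 0.86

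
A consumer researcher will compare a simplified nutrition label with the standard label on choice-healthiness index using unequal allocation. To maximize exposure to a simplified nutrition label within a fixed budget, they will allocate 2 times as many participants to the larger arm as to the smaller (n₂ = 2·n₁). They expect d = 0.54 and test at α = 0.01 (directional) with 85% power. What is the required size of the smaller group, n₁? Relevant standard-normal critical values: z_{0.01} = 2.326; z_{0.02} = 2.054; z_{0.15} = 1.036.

n₁ = 59

With allocation ratio k = n₂/n₁ = 2, Var(x̄₁−x̄₂) = σ²(1/n₁ + 1/(k·n₁)) = σ²·(k+1)/(k·n₁).
So n₁ = (1 + 1/k)·((z_{α} + z_β)/d)² = 1.500 × (3.362/0.54)².
n₁ = 1.500 × 38.76 = 58.1.
Round up: n₁ = 59, giving n₂ = 2 × 59 = 118.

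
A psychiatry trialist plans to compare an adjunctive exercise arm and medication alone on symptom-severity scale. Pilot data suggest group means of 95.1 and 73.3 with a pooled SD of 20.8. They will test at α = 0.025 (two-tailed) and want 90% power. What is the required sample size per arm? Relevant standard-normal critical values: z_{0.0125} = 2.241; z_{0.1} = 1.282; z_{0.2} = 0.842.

n = 23 per group

Cohen's d = |M₁ − M₂| / SD_pooled = |95.1 − 73.3| / 20.8 = 21.8 / 20.8 = 1.048.
For two independent groups with equal n: n = 2·((z_{α/2} + z_β) / d)².
z_{α/2} + z_β = 2.241 + 1.282 = 3.523.
n = 2 × (3.523 / 1.048)² = 2 × 3.362² = 2 × 11.30 = 22.6.
Round up to the next whole participant.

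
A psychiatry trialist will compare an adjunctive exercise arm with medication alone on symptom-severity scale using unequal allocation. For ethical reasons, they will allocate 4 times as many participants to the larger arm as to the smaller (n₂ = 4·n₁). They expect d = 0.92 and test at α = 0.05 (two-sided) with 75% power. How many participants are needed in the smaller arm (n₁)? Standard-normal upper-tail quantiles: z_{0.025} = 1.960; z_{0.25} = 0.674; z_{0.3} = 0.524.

With allocation ratio k = n₂/n₁ = 4, Var(x̄₁−x̄₂) = σ²(1/n₁ + 1/(k·n₁)) = σ²·(k+1)/(k·n₁).
So n₁ = (1 + 1/k)·((z_{α/2} + z_β)/d)² = 1.250 × (2.634/0.92)².
n₁ = 1.250 × 8.20 = 10.2.
Round up: n₁ = 11, giving n₂ = 4 × 11 = 44.

n₁ = 11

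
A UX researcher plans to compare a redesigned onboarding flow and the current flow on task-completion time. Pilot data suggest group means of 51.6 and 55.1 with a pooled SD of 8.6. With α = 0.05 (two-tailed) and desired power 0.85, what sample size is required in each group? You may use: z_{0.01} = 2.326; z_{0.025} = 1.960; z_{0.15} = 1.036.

Cohen's d = |M₁ − M₂| / SD_pooled = |51.6 − 55.1| / 8.6 = 3.5 / 8.6 = 0.407.
For two independent groups with equal n: n = 2·((z_{α/2} + z_β) / d)².
z_{α/2} + z_β = 1.960 + 1.036 = 2.996.
n = 2 × (2.996 / 0.407)² = 2 × 7.361² = 2 × 54.19 = 108.4.
Round up to the next whole participant.

n = 109 per group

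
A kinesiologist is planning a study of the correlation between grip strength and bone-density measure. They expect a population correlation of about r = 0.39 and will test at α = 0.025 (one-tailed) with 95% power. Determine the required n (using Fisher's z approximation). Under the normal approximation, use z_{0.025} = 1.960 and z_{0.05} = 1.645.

Fisher's z: C = ½·ln((1+r)/(1−r)) = ½·ln(2.2787) = 0.4118.
n = ((z_{α} + z_β)/C)² + 3.
(1.960 + 1.645) / 0.4118 = 3.605 / 0.4118 = 8.754.
n = 8.754² + 3 = 76.64 + 3 = 79.6.
Round up.

n = 80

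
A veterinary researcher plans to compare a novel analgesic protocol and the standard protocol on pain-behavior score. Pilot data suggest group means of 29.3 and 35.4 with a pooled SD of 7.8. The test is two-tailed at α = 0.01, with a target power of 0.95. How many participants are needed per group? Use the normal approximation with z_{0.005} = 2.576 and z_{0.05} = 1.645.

n = 59 per group

Cohen's d = |M₁ − M₂| / SD_pooled = |29.3 − 35.4| / 7.8 = 6.1 / 7.8 = 0.782.
For two independent groups with equal n: n = 2·((z_{α/2} + z_β) / d)².
z_{α/2} + z_β = 2.576 + 1.645 = 4.221.
n = 2 × (4.221 / 0.782)² = 2 × 5.398² = 2 × 29.14 = 58.3.
Round up to the next whole participant.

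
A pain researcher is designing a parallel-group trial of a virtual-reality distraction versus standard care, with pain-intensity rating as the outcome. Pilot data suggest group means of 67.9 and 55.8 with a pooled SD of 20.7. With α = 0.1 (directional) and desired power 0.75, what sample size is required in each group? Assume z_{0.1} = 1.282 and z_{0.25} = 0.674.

Cohen's d = |M₁ − M₂| / SD_pooled = |67.9 − 55.8| / 20.7 = 12.1 / 20.7 = 0.585.
For two independent groups with equal n: n = 2·((z_{α} + z_β) / d)².
z_{α} + z_β = 1.282 + 0.674 = 1.956.
n = 2 × (1.956 / 0.585)² = 2 × 3.344² = 2 × 11.18 = 22.4.
Round up to the next whole participant.

n = 23 per group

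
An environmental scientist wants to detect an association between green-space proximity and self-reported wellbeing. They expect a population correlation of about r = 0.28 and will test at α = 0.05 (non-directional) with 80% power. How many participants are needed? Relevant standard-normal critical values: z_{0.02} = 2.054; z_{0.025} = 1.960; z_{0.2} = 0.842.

n = 98

Fisher's z: C = ½·ln((1+r)/(1−r)) = ½·ln(1.7778) = 0.2877.
n = ((z_{α/2} + z_β)/C)² + 3.
(1.960 + 0.842) / 0.2877 = 2.802 / 0.2877 = 9.739.
n = 9.739² + 3 = 94.85 + 3 = 97.9.
Round up.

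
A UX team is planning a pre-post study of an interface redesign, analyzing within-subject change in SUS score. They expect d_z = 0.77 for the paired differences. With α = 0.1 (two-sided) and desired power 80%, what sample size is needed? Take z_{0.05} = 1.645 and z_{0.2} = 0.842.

n = 11 pairs

For a paired (one-sample on differences) test: n = ((z_{α/2} + z_β) / d)².
z_{α/2} + z_β = 1.645 + 0.842 = 2.487.
n = (2.487 / 0.77)² = 3.230² = 10.43.
Round up.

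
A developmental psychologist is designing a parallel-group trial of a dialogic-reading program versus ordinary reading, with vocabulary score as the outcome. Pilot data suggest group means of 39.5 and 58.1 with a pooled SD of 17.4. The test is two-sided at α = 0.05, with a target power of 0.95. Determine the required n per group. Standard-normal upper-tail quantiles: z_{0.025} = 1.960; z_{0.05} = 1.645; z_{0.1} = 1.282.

n = 23 per group

Cohen's d = |M₁ − M₂| / SD_pooled = |39.5 − 58.1| / 17.4 = 18.6 / 17.4 = 1.069.
For two independent groups with equal n: n = 2·((z_{α/2} + z_β) / d)².
z_{α/2} + z_β = 1.960 + 1.645 = 3.605.
n = 2 × (3.605 / 1.069)² = 2 × 3.372² = 2 × 11.37 = 22.7.
Round up to the next whole participant.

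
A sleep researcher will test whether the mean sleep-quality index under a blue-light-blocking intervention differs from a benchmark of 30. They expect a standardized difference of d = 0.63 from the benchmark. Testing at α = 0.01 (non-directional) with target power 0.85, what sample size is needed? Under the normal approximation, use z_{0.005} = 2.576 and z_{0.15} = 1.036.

For a one-sample test: n = ((z_{α/2} + z_β) / d)².
z_{α/2} + z_β = 2.576 + 1.036 = 3.612.
n = (3.612 / 0.63)² = 5.733² = 32.87.
Round up.

n = 33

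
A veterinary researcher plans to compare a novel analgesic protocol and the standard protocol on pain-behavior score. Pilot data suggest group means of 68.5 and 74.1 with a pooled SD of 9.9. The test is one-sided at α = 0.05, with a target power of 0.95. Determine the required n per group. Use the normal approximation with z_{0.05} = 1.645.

n = 68 per group

Cohen's d = |M₁ − M₂| / SD_pooled = |68.5 − 74.1| / 9.9 = 5.6 / 9.9 = 0.566.
For two independent groups with equal n: n = 2·((z_{α} + z_β) / d)².
z_{α} + z_β = 1.645 + 1.645 = 3.290.
n = 2 × (3.290 / 0.566)² = 2 × 5.813² = 2 × 33.79 = 67.6.
Round up to the next whole participant.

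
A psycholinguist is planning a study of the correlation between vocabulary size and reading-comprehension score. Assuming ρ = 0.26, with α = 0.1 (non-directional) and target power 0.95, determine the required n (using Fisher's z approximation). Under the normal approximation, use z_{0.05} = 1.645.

n = 156

Fisher's z: C = ½·ln((1+r)/(1−r)) = ½·ln(1.7027) = 0.2661.
n = ((z_{α/2} + z_β)/C)² + 3.
(1.645 + 1.645) / 0.2661 = 3.290 / 0.2661 = 12.364.
n = 12.364² + 3 = 152.86 + 3 = 155.9.
Round up.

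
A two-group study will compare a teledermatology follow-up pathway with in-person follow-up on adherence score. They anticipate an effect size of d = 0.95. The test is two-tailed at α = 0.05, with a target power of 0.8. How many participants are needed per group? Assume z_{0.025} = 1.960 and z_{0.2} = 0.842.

n = 18 per group

For two independent groups with equal n: n = 2·((z_{α/2} + z_β) / d)².
z_{α/2} + z_β = 1.960 + 0.842 = 2.802.
n = 2 × (2.802 / 0.95)² = 2 × 2.949² = 2 × 8.70 = 17.4.
Round up to the next whole participant.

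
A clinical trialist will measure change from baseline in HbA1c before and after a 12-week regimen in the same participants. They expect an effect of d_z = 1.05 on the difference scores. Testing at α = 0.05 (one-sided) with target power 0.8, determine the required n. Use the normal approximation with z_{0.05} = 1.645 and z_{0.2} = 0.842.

n = 6 pairs

For a paired (one-sample on differences) test: n = ((z_{α} + z_β) / d)².
z_{α} + z_β = 1.645 + 0.842 = 2.487.
n = (2.487 / 1.05)² = 2.369² = 5.61.
Round up.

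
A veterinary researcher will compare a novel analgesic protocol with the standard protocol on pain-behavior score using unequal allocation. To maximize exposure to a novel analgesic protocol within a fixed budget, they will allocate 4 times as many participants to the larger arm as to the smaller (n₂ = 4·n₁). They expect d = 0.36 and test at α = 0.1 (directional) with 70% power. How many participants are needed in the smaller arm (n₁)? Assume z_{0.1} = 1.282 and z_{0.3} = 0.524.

n₁ = 32

With allocation ratio k = n₂/n₁ = 4, Var(x̄₁−x̄₂) = σ²(1/n₁ + 1/(k·n₁)) = σ²·(k+1)/(k·n₁).
So n₁ = (1 + 1/k)·((z_{α} + z_β)/d)² = 1.250 × (1.806/0.36)².
n₁ = 1.250 × 25.17 = 31.5.
Round up: n₁ = 32, giving n₂ = 4 × 32 = 128.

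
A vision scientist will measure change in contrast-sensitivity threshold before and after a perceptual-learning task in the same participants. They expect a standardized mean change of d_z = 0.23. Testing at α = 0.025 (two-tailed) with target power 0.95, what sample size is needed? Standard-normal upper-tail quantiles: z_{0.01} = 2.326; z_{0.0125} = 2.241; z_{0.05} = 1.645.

For a paired (one-sample on differences) test: n = ((z_{α/2} + z_β) / d)².
z_{α/2} + z_β = 2.241 + 1.645 = 3.886.
n = (3.886 / 0.23)² = 16.896² = 285.46.
Round up.

n = 286 pairs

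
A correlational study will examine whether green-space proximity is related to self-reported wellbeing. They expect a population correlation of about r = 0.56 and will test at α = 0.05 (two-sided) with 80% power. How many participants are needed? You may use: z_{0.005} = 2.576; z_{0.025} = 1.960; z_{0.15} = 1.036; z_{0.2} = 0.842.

Fisher's z: C = ½·ln((1+r)/(1−r)) = ½·ln(3.5455) = 0.6328.
n = ((z_{α/2} + z_β)/C)² + 3.
(1.960 + 0.842) / 0.6328 = 2.802 / 0.6328 = 4.428.
n = 4.428² + 3 = 19.61 + 3 = 22.6.
Round up.

n = 23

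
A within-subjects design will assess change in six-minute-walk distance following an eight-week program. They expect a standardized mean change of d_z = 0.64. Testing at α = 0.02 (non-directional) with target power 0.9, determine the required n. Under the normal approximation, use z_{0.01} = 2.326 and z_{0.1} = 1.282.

n = 32 pairs

For a paired (one-sample on differences) test: n = ((z_{α/2} + z_β) / d)².
z_{α/2} + z_β = 2.326 + 1.282 = 3.608.
n = (3.608 / 0.64)² = 5.638² = 31.78.
Round up.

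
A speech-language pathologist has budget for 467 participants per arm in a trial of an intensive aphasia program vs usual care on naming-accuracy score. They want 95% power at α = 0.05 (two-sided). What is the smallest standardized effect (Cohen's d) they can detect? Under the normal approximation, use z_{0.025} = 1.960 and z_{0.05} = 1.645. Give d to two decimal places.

d_min ≈ 0.24

For two independent groups of n = 467 each: d_min = (z_{α/2} + z_β)·√(2/n).
z-sum = 1.960 + 1.645 = 3.605.
d_min = 3.605 × √(2/467) = 3.605 × 0.0654 = 0.236.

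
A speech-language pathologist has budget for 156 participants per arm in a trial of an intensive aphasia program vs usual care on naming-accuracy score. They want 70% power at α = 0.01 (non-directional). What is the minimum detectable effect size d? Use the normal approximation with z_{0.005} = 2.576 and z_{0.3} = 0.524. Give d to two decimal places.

For two independent groups of n = 156 each: d_min = (z_{α/2} + z_β)·√(2/n).
z-sum = 2.576 + 0.524 = 3.100.
d_min = 3.100 × √(2/156) = 3.100 × 0.1132 = 0.351.

d_min ≈ 0.35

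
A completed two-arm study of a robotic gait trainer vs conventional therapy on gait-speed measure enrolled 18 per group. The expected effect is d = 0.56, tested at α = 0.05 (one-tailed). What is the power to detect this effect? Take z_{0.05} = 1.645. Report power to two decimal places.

power ≈ 0.51

For two equal groups, power = Φ(d·√(n/2) − z_{α}).
d·√(n/2) = 0.56 × √(18/2) = 0.56 × 3.000 = 1.680.
z_β = 1.680 − 1.645 = 0.035.
Power = Φ(0.035) = 0.514.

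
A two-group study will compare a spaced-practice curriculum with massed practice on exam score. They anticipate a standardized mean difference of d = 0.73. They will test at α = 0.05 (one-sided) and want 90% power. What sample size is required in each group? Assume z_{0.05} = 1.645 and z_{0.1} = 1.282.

n = 33 per group

For two independent groups with equal n: n = 2·((z_{α} + z_β) / d)².
z_{α} + z_β = 1.645 + 1.282 = 2.927.
n = 2 × (2.927 / 0.73)² = 2 × 4.010² = 2 × 16.08 = 32.2.
Round up to the next whole participant.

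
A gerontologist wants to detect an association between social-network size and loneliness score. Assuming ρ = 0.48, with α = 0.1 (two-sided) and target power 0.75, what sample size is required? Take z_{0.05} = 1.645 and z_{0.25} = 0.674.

n = 23

Fisher's z: C = ½·ln((1+r)/(1−r)) = ½·ln(2.8462) = 0.5230.
n = ((z_{α/2} + z_β)/C)² + 3.
(1.645 + 0.674) / 0.5230 = 2.319 / 0.5230 = 4.434.
n = 4.434² + 3 = 19.66 + 3 = 22.7.
Round up.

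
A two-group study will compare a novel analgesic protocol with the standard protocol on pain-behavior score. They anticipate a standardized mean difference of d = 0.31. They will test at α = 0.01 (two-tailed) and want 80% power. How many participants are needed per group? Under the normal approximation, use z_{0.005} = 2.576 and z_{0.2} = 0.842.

n = 244 per group

For two independent groups with equal n: n = 2·((z_{α/2} + z_β) / d)².
z_{α/2} + z_β = 2.576 + 0.842 = 3.418.
n = 2 × (3.418 / 0.31)² = 2 × 11.026² = 2 × 121.57 = 243.1.
Round up to the next whole participant.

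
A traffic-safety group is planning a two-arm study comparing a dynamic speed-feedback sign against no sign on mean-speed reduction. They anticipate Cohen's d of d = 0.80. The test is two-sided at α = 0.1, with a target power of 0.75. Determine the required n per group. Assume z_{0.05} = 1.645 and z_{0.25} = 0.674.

n = 17 per group

For two independent groups with equal n: n = 2·((z_{α/2} + z_β) / d)².
z_{α/2} + z_β = 1.645 + 0.674 = 2.319.
n = 2 × (2.319 / 0.80)² = 2 × 2.899² = 2 × 8.40 = 16.8.
Round up to the next whole participant.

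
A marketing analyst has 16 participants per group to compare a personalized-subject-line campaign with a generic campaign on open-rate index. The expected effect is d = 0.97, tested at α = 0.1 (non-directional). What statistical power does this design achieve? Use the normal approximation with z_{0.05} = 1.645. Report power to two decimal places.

power ≈ 0.86

For two equal groups, power = Φ(d·√(n/2) − z_{α/2}).
d·√(n/2) = 0.97 × √(16/2) = 0.97 × 2.828 = 2.744.
z_β = 2.744 − 1.645 = 1.099.
Power = Φ(1.099) = 0.864.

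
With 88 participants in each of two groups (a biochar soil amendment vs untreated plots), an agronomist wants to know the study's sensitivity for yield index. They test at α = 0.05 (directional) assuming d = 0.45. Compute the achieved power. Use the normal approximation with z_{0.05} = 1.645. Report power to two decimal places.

For two equal groups, power = Φ(d·√(n/2) − z_{α}).
d·√(n/2) = 0.45 × √(88/2) = 0.45 × 6.633 = 2.985.
z_β = 2.985 − 1.645 = 1.340.
Power = Φ(1.340) = 0.910.

power ≈ 0.91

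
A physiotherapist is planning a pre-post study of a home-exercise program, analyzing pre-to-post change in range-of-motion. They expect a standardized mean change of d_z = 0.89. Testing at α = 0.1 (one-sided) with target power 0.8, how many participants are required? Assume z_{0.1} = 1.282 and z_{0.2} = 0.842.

n = 6 pairs

For a paired (one-sample on differences) test: n = ((z_{α} + z_β) / d)².
z_{α} + z_β = 1.282 + 0.842 = 2.124.
n = (2.124 / 0.89)² = 2.387² = 5.70.
Round up.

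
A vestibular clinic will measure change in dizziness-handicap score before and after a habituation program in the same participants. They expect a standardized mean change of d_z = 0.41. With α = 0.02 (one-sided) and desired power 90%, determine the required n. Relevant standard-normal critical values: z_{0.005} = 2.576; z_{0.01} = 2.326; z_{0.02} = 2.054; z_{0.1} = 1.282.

n = 67 pairs

For a paired (one-sample on differences) test: n = ((z_{α} + z_β) / d)².
z_{α} + z_β = 2.054 + 1.282 = 3.336.
n = (3.336 / 0.41)² = 8.137² = 66.20.
Round up.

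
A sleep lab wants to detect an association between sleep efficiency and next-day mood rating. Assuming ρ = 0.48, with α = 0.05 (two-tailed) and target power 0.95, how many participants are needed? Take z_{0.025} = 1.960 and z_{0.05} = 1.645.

Fisher's z: C = ½·ln((1+r)/(1−r)) = ½·ln(2.8462) = 0.5230.
n = ((z_{α/2} + z_β)/C)² + 3.
(1.960 + 1.645) / 0.5230 = 3.605 / 0.5230 = 6.893.
n = 6.893² + 3 = 47.51 + 3 = 50.5.
Round up.

n = 51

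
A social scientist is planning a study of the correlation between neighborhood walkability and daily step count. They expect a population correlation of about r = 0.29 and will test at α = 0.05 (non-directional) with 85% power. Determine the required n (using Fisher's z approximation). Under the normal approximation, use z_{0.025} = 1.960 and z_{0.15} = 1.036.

n = 104

Fisher's z: C = ½·ln((1+r)/(1−r)) = ½·ln(1.8169) = 0.2986.
n = ((z_{α/2} + z_β)/C)² + 3.
(1.960 + 1.036) / 0.2986 = 2.996 / 0.2986 = 10.033.
n = 10.033² + 3 = 100.67 + 3 = 103.7.
Round up.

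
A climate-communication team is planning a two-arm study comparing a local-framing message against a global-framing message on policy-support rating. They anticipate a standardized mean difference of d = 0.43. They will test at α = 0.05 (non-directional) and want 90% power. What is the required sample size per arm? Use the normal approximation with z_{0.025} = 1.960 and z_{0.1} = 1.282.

n = 114 per group

For two independent groups with equal n: n = 2·((z_{α/2} + z_β) / d)².
z_{α/2} + z_β = 1.960 + 1.282 = 3.242.
n = 2 × (3.242 / 0.43)² = 2 × 7.540² = 2 × 56.84 = 113.7.
Round up to the next whole participant.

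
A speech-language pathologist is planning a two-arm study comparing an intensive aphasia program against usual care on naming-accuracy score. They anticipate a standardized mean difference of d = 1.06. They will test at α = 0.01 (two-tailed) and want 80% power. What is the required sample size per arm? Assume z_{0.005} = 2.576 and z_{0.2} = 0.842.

For two independent groups with equal n: n = 2·((z_{α/2} + z_β) / d)².
z_{α/2} + z_β = 2.576 + 0.842 = 3.418.
n = 2 × (3.418 / 1.06)² = 2 × 3.225² = 2 × 10.40 = 20.8.
Round up to the next whole participant.

n = 21 per group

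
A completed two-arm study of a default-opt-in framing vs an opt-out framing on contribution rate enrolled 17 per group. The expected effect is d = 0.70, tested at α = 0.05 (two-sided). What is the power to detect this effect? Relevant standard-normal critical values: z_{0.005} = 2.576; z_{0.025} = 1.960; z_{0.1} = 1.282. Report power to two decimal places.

For two equal groups, power = Φ(d·√(n/2) − z_{α/2}).
d·√(n/2) = 0.70 × √(17/2) = 0.70 × 2.915 = 2.041.
z_β = 2.041 − 1.960 = 0.081.
Power = Φ(0.081) = 0.532.

power ≈ 0.53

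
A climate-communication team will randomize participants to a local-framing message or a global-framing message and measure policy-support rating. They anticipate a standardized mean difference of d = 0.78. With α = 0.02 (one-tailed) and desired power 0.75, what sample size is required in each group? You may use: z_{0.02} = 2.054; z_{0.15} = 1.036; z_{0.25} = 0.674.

For two independent groups with equal n: n = 2·((z_{α} + z_β) / d)².
z_{α} + z_β = 2.054 + 0.674 = 2.728.
n = 2 × (2.728 / 0.78)² = 2 × 3.497² = 2 × 12.23 = 24.5.
Round up to the next whole participant.

n = 25 per group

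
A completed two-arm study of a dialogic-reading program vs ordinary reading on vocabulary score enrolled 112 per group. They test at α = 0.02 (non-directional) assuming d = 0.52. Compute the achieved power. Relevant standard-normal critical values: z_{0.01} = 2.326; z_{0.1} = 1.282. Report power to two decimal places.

For two equal groups, power = Φ(d·√(n/2) − z_{α/2}).
d·√(n/2) = 0.52 × √(112/2) = 0.52 × 7.483 = 3.891.
z_β = 3.891 − 2.326 = 1.565.
Power = Φ(1.565) = 0.941.

power ≈ 0.94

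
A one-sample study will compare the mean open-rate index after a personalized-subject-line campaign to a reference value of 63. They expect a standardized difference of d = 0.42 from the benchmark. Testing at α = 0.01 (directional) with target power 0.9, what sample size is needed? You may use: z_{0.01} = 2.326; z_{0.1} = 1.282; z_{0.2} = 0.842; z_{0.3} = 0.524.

For a one-sample test: n = ((z_{α} + z_β) / d)².
z_{α} + z_β = 2.326 + 1.282 = 3.608.
n = (3.608 / 0.42)² = 8.590² = 73.80.
Round up.

n = 74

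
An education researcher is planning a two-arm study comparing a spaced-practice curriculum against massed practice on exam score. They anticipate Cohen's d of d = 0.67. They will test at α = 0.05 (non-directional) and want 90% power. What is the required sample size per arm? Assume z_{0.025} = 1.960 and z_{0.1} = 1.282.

n = 47 per group

For two independent groups with equal n: n = 2·((z_{α/2} + z_β) / d)².
z_{α/2} + z_β = 1.960 + 1.282 = 3.242.
n = 2 × (3.242 / 0.67)² = 2 × 4.839² = 2 × 23.41 = 46.8.
Round up to the next whole participant.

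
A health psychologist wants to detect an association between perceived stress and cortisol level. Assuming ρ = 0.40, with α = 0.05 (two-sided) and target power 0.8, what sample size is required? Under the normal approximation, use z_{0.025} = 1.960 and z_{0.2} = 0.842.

n = 47

Fisher's z: C = ½·ln((1+r)/(1−r)) = ½·ln(2.3333) = 0.4236.
n = ((z_{α/2} + z_β)/C)² + 3.
(1.960 + 0.842) / 0.4236 = 2.802 / 0.4236 = 6.615.
n = 6.615² + 3 = 43.75 + 3 = 46.8.
Round up.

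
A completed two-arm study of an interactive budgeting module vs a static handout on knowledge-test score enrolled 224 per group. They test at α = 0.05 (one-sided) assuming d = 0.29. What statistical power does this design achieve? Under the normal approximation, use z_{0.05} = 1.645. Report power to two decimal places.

For two equal groups, power = Φ(d·√(n/2) − z_{α}).
d·√(n/2) = 0.29 × √(224/2) = 0.29 × 10.583 = 3.069.
z_β = 3.069 − 1.645 = 1.424.
Power = Φ(1.424) = 0.923.

power ≈ 0.92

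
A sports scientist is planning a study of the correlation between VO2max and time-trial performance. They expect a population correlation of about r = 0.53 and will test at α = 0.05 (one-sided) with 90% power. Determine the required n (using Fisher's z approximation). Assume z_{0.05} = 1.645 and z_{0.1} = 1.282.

n = 28

Fisher's z: C = ½·ln((1+r)/(1−r)) = ½·ln(3.2553) = 0.5901.
n = ((z_{α} + z_β)/C)² + 3.
(1.645 + 1.282) / 0.5901 = 2.927 / 0.5901 = 4.960.
n = 4.960² + 3 = 24.60 + 3 = 27.6.
Round up.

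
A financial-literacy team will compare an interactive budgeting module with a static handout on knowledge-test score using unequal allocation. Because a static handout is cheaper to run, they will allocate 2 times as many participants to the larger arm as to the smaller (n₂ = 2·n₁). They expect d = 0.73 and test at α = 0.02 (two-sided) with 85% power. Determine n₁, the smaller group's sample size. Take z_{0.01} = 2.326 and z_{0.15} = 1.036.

n₁ = 32

With allocation ratio k = n₂/n₁ = 2, Var(x̄₁−x̄₂) = σ²(1/n₁ + 1/(k·n₁)) = σ²·(k+1)/(k·n₁).
So n₁ = (1 + 1/k)·((z_{α/2} + z_β)/d)² = 1.500 × (3.362/0.73)².
n₁ = 1.500 × 21.21 = 31.8.
Round up: n₁ = 32, giving n₂ = 2 × 32 = 64.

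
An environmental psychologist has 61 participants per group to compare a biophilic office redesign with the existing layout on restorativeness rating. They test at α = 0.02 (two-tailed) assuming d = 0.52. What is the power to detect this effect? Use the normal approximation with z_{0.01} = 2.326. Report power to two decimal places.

power ≈ 0.71

For two equal groups, power = Φ(d·√(n/2) − z_{α/2}).
d·√(n/2) = 0.52 × √(61/2) = 0.52 × 5.523 = 2.872.
z_β = 2.872 − 2.326 = 0.546.
Power = Φ(0.546) = 0.707.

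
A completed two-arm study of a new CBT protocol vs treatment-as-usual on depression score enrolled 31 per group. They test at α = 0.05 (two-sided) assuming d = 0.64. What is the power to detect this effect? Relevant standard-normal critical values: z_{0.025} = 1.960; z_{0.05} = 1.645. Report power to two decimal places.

For two equal groups, power = Φ(d·√(n/2) − z_{α/2}).
d·√(n/2) = 0.64 × √(31/2) = 0.64 × 3.937 = 2.520.
z_β = 2.520 − 1.960 = 0.560.
Power = Φ(0.560) = 0.712.

power ≈ 0.71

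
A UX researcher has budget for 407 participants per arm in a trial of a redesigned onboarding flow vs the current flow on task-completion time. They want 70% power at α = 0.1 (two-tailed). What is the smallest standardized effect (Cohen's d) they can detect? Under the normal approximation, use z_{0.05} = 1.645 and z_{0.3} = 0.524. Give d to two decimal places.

d_min ≈ 0.15

For two independent groups of n = 407 each: d_min = (z_{α/2} + z_β)·√(2/n).
z-sum = 1.645 + 0.524 = 2.169.
d_min = 2.169 × √(2/407) = 2.169 × 0.0701 = 0.152.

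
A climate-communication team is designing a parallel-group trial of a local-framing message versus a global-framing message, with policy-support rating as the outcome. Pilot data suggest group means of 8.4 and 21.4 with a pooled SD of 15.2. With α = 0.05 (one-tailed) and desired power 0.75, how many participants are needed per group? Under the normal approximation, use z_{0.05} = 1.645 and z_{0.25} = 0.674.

n = 15 per group

Cohen's d = |M₁ − M₂| / SD_pooled = |8.4 − 21.4| / 15.2 = 13.0 / 15.2 = 0.855.
For two independent groups with equal n: n = 2·((z_{α} + z_β) / d)².
z_{α} + z_β = 1.645 + 0.674 = 2.319.
n = 2 × (2.319 / 0.855)² = 2 × 2.712² = 2 × 7.36 = 14.7.
Round up to the next whole participant.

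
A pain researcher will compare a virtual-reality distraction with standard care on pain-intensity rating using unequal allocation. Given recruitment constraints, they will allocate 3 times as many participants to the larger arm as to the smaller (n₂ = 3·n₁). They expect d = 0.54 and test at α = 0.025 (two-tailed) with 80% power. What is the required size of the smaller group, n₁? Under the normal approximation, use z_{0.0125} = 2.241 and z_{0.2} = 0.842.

n₁ = 44

With allocation ratio k = n₂/n₁ = 3, Var(x̄₁−x̄₂) = σ²(1/n₁ + 1/(k·n₁)) = σ²·(k+1)/(k·n₁).
So n₁ = (1 + 1/k)·((z_{α/2} + z_β)/d)² = 1.333 × (3.083/0.54)².
n₁ = 1.333 × 32.60 = 43.5.
Round up: n₁ = 44, giving n₂ = 3 × 44 = 132.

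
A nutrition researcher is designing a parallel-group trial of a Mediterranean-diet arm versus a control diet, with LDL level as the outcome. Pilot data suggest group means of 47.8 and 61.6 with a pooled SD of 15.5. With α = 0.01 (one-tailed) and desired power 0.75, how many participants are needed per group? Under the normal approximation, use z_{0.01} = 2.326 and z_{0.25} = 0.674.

n = 23 per group

Cohen's d = |M₁ − M₂| / SD_pooled = |47.8 − 61.6| / 15.5 = 13.8 / 15.5 = 0.890.
For two independent groups with equal n: n = 2·((z_{α} + z_β) / d)².
z_{α} + z_β = 2.326 + 0.674 = 3.000.
n = 2 × (3.000 / 0.890)² = 2 × 3.371² = 2 × 11.36 = 22.7.
Round up to the next whole participant.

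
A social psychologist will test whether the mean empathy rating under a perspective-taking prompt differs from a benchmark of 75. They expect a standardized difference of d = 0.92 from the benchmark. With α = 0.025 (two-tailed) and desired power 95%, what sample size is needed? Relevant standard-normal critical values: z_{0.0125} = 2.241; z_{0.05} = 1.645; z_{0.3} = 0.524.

n = 18

For a one-sample test: n = ((z_{α/2} + z_β) / d)².
z_{α/2} + z_β = 2.241 + 1.645 = 3.886.
n = (3.886 / 0.92)² = 4.224² = 17.84.
Round up.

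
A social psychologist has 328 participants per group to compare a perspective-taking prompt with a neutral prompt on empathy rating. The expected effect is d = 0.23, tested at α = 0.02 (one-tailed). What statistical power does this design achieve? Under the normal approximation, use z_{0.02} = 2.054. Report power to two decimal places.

power ≈ 0.81

For two equal groups, power = Φ(d·√(n/2) − z_{α}).
d·√(n/2) = 0.23 × √(328/2) = 0.23 × 12.806 = 2.945.
z_β = 2.945 − 2.054 = 0.891.
Power = Φ(0.891) = 0.814.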